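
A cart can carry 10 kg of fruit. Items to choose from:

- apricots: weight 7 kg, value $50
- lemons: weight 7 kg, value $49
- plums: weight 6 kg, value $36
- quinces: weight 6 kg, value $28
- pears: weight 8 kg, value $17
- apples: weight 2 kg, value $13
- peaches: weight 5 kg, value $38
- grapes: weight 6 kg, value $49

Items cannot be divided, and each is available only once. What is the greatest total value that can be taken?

Check high-value combinations within 10 kg:
- apricots+apples: weight 7+2=9, value 50+13=63
- apples+grapes: weight 2+6=8, value 13+49=62
- lemons+apples: weight 7+2=9, value 49+13=62
Best: $63.

$63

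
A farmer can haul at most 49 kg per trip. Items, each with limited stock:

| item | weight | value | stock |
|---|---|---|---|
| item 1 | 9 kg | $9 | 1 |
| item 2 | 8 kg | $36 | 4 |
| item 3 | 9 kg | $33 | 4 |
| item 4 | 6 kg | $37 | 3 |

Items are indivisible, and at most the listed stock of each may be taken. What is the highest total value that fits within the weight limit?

$219

Best selections within weight 49 and stock limits:
- 3×item 2 + 3×item 4: weight 42, value 219
- 4×item 2 + 2×item 4: weight 44, value 218
Best: $219.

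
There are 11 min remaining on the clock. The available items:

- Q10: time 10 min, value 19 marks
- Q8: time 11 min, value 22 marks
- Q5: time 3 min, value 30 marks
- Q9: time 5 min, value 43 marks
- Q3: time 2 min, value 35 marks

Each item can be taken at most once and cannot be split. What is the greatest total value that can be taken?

This is a 0/1 knapsack; check combinations near the capacity.
- Q5+Q9+Q3: time 3+5+2=10, value 30+43+35=108
- Q9+Q3: time 5+2=7, value 43+35=78
- Q5+Q9: time 3+5=8, value 30+43=73
- Q5+Q3: time 3+2=5, value 30+35=65
Best: 108 marks.

108 marks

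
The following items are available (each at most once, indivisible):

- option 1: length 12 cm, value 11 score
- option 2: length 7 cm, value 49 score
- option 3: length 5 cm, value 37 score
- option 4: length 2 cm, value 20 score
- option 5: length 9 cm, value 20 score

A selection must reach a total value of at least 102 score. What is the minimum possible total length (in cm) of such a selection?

14

Subsets with value ≥ 102, sorted by total length:
- option 2+option 3+option 4: length 14, value 106
- option 2+option 3+option 5: length 21, value 106
- option 2+option 3+option 4+option 5: length 23, value 126
Minimum length: 14 cm.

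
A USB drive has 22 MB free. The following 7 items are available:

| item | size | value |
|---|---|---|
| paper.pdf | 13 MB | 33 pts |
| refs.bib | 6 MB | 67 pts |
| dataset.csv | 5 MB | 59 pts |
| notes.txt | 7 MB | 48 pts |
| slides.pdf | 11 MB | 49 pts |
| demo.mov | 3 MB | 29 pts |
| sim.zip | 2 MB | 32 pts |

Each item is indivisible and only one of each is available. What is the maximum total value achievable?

206 pts

Check high-value combinations within 22 MB:
- refs.bib+dataset.csv+notes.txt+sim.zip: size 6+5+7+2=20, value 67+59+48+32=206
- refs.bib+dataset.csv+notes.txt+demo.mov: size 6+5+7+3=21, value 67+59+48+29=203
- refs.bib+dataset.csv+demo.mov+sim.zip: size 6+5+3+2=16, value 67+59+29+32=187
- refs.bib+slides.pdf+demo.mov+sim.zip: size 6+11+3+2=22, value 67+49+29+32=177
Best: 206 pts.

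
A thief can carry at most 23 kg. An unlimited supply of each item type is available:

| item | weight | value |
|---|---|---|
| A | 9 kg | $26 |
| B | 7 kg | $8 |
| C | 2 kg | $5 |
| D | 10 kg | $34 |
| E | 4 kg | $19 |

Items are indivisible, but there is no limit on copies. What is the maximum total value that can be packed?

$100

Best value-per-unit is E at 19/4; filling with it alone gives 5×19 = 95.
Optimal mix: 1×C + 5×E → weight 22, value 100.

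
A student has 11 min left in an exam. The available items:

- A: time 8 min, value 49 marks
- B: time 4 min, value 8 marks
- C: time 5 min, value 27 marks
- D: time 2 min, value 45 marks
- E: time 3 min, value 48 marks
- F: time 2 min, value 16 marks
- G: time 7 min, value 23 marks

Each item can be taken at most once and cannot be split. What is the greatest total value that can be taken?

120 marks

Check high-value combinations within 11 min:
- C+D+E: time 5+2+3=10, value 27+45+48=120
- B+D+E+F: time 4+2+3+2=11, value 8+45+48+16=117
- D+E+F: time 2+3+2=7, value 45+48+16=109
Best: 120 marks.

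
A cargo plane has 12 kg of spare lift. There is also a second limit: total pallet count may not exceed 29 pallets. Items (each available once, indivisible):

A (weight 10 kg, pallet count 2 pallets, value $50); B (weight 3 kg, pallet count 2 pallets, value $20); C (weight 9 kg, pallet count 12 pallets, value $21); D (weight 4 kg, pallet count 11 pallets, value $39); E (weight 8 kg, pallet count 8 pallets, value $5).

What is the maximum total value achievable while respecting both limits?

Feasible sets respecting both limits:
- B+D: weight 7, pallet count 13, value 59
- A: weight 10, pallet count 2, value 50
- D+E: weight 12, pallet count 19, value 44
Best: $59.

$59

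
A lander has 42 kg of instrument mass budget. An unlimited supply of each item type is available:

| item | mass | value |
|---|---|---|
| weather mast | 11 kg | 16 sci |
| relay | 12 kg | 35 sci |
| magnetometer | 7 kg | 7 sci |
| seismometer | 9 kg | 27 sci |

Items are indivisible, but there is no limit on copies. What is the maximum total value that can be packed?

Best value-per-unit is seismometer at 27/9; filling with it alone gives 4×27 = 108.
Optimal mix: 2×relay + 2×seismometer → mass 42, value 124.

124 sci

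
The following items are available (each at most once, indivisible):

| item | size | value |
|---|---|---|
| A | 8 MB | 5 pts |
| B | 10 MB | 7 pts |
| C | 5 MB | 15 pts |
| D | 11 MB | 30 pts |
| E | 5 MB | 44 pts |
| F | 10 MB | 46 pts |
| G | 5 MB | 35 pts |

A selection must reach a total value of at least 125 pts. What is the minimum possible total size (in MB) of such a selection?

20

Subsets with value ≥ 125, sorted by total size:
- E+F+G: size 20, value 125
- C+E+F+G: size 25, value 140
Minimum size: 20 MB.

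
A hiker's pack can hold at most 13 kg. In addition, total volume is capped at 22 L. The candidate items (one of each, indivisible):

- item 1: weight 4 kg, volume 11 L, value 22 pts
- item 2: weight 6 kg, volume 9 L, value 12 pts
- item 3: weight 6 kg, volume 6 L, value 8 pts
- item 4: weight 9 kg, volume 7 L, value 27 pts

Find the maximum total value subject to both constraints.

Feasible sets respecting both limits:
- item 1+item 4: weight 13, volume 18, value 49
- item 1+item 2: weight 10, volume 20, value 34
- item 1+item 3: weight 10, volume 17, value 30
- item 4: weight 9, volume 7, value 27
Best: 49 pts.

49 pts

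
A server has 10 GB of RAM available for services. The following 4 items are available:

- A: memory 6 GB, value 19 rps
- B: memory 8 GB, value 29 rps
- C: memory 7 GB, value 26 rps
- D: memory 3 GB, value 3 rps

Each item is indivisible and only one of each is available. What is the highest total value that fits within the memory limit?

29 rps

Check high-value combinations within 10 GB:
- B: memory 8, value 29
- C+D: memory 7+3=10, value 26+3=29
- C: memory 7, value 26
Best: 29 rps.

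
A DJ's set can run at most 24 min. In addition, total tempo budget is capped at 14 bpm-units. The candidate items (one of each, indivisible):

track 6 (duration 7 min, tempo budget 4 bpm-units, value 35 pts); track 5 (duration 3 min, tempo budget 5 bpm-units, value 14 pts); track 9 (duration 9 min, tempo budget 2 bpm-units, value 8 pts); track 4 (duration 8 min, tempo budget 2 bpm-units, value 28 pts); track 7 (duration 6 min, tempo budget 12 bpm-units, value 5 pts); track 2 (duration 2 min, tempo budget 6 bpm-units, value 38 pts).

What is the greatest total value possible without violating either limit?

Feasible sets respecting both limits:
- track 6+track 4+track 2: duration 17, tempo budget 12, value 101
- track 6+track 9+track 2: duration 18, tempo budget 12, value 81
- track 5+track 4+track 2: duration 13, tempo budget 13, value 80
Best: 101 pts.

101 pts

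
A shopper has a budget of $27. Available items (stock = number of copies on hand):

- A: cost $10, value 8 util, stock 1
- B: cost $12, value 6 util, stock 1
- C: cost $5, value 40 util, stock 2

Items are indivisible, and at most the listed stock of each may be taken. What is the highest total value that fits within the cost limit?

88 util

Top feasible selections:
- 1×A + 2×C: cost 20, value 88
- 1×B + 2×C: cost 22, value 86
Best: 88 util.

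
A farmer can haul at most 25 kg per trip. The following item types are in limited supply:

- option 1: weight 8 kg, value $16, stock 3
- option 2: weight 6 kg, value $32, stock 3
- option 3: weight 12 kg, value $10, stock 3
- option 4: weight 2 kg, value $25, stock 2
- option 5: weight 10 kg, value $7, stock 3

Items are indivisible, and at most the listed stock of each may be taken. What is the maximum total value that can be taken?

Top feasible selections:
- 3×option 2 + 2×option 4: weight 22, value 146
- 1×option 1 + 2×option 2 + 2×option 4: weight 24, value 130
Best: $146.

$146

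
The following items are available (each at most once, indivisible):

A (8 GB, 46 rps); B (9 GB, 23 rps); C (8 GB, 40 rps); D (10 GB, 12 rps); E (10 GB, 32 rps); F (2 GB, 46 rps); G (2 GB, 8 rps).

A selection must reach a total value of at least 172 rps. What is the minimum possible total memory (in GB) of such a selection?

Subsets with value ≥ 172, sorted by total memory:
- A+C+E+F+G: memory 30, value 172
- A+B+C+E+F: memory 37, value 187
- A+C+D+E+F: memory 38, value 176
Minimum memory: 30 GB.

30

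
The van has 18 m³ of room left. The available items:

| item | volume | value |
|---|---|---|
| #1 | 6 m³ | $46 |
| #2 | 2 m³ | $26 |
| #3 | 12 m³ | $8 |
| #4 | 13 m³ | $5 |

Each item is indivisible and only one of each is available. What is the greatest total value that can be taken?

This is a 0/1 knapsack; check combinations near the capacity.
- #1+#2: volume 6+2=8, value 46+26=72
- #1+#3: volume 6+12=18, value 46+8=54
- #1: volume 6, value 46
Best: $72.

$72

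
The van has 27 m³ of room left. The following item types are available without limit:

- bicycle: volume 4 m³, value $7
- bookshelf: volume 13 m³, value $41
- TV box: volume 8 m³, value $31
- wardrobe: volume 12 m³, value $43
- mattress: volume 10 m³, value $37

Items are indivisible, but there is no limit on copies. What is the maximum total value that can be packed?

Best value-per-unit is TV box at 31/8; filling with it alone gives 3×31 = 93.
Optimal mix: 2×TV box + 1×mattress → volume 26, value 99.

$99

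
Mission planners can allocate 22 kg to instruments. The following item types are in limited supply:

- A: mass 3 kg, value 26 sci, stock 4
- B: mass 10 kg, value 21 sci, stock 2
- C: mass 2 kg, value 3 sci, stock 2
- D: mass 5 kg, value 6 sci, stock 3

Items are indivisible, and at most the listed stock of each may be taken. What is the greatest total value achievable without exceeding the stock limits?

125 sci

Best selections within mass 22 and stock limits:
- 4×A + 1×B: mass 22, value 125
- 4×A + 2×C + 1×D: mass 21, value 116
- 4×A + 2×D: mass 22, value 116
- 4×A + 1×C + 1×D: mass 19, value 113
Best: 125 sci.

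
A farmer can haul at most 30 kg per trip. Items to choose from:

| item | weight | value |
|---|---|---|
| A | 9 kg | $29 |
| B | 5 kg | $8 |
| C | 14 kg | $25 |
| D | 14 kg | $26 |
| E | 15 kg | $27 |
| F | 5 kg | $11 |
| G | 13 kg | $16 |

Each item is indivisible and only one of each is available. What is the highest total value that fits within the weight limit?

$67

Check high-value combinations within 30 kg:
- A+E+F: weight 9+15+5=29, value 29+27+11=67
- A+D+F: weight 9+14+5=28, value 29+26+11=66
- A+C+F: weight 9+14+5=28, value 29+25+11=65
- A+B+E: weight 9+5+15=29, value 29+8+27=64
- A+B+D: weight 9+5+14=28, value 29+8+26=63
Best: $67.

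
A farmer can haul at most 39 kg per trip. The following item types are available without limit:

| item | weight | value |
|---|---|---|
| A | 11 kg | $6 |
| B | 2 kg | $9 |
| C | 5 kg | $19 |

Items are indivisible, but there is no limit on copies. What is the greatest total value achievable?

$172

Best value-per-unit is B at 9/2; filling with it alone gives 19×9 = 171.
Optimal mix: 17×B + 1×C → weight 39, value 172.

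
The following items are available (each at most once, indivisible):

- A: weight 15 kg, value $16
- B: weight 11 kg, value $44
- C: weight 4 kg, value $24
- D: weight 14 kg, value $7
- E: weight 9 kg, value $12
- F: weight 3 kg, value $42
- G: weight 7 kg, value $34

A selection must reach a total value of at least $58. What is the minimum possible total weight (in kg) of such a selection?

7

Subsets with value ≥ 58, sorted by total weight:
- C+F: weight 7, value 66
- F+G: weight 10, value 76
- C+G: weight 11, value 58
- C+F+G: weight 14, value 100
Minimum weight: 7 kg.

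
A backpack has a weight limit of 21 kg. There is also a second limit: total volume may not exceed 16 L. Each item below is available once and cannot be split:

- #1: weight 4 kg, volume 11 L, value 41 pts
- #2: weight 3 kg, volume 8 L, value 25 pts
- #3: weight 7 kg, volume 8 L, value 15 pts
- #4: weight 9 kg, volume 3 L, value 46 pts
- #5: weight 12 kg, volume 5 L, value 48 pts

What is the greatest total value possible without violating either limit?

94 pts

Feasible sets respecting both limits:
- #4+#5: weight 21, volume 8, value 94
- #1+#5: weight 16, volume 16, value 89
- #1+#4: weight 13, volume 14, value 87
Best: 94 pts.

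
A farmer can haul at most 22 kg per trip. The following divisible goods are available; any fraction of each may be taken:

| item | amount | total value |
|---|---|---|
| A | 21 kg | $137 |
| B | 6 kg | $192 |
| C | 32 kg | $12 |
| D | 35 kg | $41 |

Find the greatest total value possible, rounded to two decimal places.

296.38

Take in order of value per unit:
- B (192/6 per unit): all 6 → value 192, running total 192.00
- A (137/21 per unit): 16 of 21 → value 16×137/21 = 104.3810, running total 296.38
Total 296.38.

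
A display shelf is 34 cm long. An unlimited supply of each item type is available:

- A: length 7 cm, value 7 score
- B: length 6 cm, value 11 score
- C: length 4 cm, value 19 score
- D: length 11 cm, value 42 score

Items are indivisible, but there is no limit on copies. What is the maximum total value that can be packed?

Best value-per-unit is C at 19/4, and filling with it alone uses length 8×4=32. No mix of the others beats 8×19 = 152.

152 score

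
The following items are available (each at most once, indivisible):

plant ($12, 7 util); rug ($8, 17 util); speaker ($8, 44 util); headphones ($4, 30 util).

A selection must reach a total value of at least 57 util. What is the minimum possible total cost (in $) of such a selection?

12

Subsets with value ≥ 57, sorted by total cost:
- speaker+headphones: cost 12, value 74
- rug+speaker: cost 16, value 61
Minimum cost: 12 $.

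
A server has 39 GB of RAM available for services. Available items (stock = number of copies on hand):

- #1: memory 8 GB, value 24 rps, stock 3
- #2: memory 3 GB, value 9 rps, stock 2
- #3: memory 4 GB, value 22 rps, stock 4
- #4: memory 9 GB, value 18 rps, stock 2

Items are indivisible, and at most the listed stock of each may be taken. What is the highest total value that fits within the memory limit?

154 rps

Best selections within memory 39 and stock limits:
- 2×#1 + 2×#2 + 4×#3: memory 38, value 154
- 1×#1 + 2×#2 + 4×#3 + 1×#4: memory 39, value 148
Best: 154 rps.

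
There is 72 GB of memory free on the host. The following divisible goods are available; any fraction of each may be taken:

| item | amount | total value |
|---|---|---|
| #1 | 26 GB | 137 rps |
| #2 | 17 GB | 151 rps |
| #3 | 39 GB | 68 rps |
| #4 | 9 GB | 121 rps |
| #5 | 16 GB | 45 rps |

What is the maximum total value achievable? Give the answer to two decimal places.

Take in order of value per unit:
- #4 (121/9 per unit): all 9 → value 121, running total 121.00
- #2 (151/17 per unit): all 17 → value 151, running total 272.00
- #1 (137/26 per unit): all 26 → value 137, running total 409.00
- #5 (45/16 per unit): all 16 → value 45, running total 454.00
- #3 (68/39 per unit): 4 of 39 → value 4×68/39 = 6.9744, running total 460.97
Total 460.97.

460.97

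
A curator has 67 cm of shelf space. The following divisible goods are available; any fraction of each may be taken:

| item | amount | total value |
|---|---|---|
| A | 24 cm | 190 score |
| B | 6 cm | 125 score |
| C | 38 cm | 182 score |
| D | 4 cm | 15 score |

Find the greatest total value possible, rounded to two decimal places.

Take in order of value per unit:
- B (125/6 per unit): all 6 → value 125, running total 125.00
- A (190/24 per unit): all 24 → value 190, running total 315.00
- C (182/38 per unit): 37 of 38 → value 37×182/38 = 177.2105, running total 492.21
Total 492.21.

492.21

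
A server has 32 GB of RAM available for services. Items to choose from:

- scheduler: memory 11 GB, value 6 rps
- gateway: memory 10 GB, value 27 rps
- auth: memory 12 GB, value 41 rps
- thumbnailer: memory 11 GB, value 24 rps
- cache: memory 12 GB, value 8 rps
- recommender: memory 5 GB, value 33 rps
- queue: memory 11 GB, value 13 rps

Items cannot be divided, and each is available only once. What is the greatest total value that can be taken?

101 rps

This is a 0/1 knapsack; check combinations near the capacity.
- gateway+auth+recommender: memory 10+12+5=27, value 27+41+33=101
- auth+thumbnailer+recommender: memory 12+11+5=28, value 41+24+33=98
- auth+recommender+queue: memory 12+5+11=28, value 41+33+13=87
Best: 101 rps.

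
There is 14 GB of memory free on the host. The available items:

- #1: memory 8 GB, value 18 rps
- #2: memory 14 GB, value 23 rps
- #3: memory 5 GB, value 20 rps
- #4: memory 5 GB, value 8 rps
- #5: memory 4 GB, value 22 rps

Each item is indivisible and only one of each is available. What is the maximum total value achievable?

50 rps

Check high-value combinations within 14 GB:
- #3+#4+#5: memory 5+5+4=14, value 20+8+22=50
- #3+#5: memory 5+4=9, value 20+22=42
- #1+#5: memory 8+4=12, value 18+22=40
- #1+#3: memory 8+5=13, value 18+20=38
Best: 50 rps.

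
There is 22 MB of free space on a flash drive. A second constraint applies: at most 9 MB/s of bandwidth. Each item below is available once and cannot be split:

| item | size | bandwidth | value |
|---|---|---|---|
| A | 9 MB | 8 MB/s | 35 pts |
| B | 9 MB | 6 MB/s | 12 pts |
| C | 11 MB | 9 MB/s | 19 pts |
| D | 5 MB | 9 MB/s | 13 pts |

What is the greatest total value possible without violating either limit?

Feasible sets respecting both limits:
- A: size 9, bandwidth 8, value 35
- C: size 11, bandwidth 9, value 19
- D: size 5, bandwidth 9, value 13
- B: size 9, bandwidth 6, value 12
Best: 35 pts.

35 pts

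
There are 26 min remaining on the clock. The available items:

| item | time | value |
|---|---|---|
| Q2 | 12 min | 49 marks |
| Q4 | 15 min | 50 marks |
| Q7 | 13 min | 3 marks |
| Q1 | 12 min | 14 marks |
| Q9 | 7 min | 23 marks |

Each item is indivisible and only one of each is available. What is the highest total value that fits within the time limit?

This is a 0/1 knapsack; check combinations near the capacity.
- Q4+Q9: time 15+7=22, value 50+23=73
- Q2+Q9: time 12+7=19, value 49+23=72
- Q2+Q1: time 12+12=24, value 49+14=63
- Q2+Q7: time 12+13=25, value 49+3=52
Best: 73 marks.

73 marks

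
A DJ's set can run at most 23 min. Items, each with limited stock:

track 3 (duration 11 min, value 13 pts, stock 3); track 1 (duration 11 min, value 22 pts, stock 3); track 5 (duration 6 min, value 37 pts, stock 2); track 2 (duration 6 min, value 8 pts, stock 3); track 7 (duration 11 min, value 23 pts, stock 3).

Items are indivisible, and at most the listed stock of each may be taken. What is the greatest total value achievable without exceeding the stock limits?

97 pts

Top feasible selections:
- 2×track 5 + 1×track 7: duration 23, value 97
- 1×track 1 + 2×track 5: duration 23, value 96
- 1×track 3 + 2×track 5: duration 23, value 87
Best: 97 pts.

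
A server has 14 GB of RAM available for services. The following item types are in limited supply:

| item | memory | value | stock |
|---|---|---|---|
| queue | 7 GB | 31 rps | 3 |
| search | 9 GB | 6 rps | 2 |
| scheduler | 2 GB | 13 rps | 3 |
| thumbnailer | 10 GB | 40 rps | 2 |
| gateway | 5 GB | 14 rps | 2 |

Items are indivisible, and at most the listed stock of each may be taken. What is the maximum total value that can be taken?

70 rps

Top feasible selections:
- 1×queue + 3×scheduler: memory 13, value 70
- 2×scheduler + 1×thumbnailer: memory 14, value 66
Best: 70 rps.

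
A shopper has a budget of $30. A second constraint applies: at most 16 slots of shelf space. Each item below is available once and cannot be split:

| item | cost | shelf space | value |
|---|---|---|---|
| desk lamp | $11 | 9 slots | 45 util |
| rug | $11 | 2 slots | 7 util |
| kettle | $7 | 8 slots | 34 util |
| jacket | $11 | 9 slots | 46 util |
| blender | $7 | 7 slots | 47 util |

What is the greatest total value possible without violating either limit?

Feasible sets respecting both limits:
- jacket+blender: cost 18, shelf space 16, value 93
- desk lamp+blender: cost 18, shelf space 16, value 92
- kettle+blender: cost 14, shelf space 15, value 81
- rug+blender: cost 18, shelf space 9, value 54
Best: 93 util.

93 util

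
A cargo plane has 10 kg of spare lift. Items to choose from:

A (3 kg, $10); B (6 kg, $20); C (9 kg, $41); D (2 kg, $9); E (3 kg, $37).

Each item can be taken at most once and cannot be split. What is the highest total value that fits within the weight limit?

$57

This is a 0/1 knapsack; check combinations near the capacity.
- B+E: weight 6+3=9, value 20+37=57
- A+D+E: weight 3+2+3=8, value 10+9+37=56
- A+E: weight 3+3=6, value 10+37=47
- D+E: weight 2+3=5, value 9+37=46
Best: $57.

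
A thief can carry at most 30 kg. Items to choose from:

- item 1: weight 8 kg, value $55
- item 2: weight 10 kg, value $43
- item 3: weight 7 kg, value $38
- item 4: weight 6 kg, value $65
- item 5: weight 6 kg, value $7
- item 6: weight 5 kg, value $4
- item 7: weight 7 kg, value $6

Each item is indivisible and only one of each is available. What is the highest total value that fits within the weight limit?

Check high-value combinations within 30 kg:
- item 1+item 2+item 4+item 5: weight 8+10+6+6=30, value 55+43+65+7=170
- item 1+item 2+item 4+item 6: weight 8+10+6+5=29, value 55+43+65+4=167
- item 1+item 3+item 4+item 5: weight 8+7+6+6=27, value 55+38+65+7=165
Best: $170.

$170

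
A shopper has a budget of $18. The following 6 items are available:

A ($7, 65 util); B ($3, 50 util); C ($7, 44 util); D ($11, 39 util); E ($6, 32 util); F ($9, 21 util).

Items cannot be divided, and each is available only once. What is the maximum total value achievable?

159 util

Check high-value combinations within $18:
- A+B+C: cost 7+3+7=17, value 65+50+44=159
- A+B+E: cost 7+3+6=16, value 65+50+32=147
- B+C+E: cost 3+7+6=16, value 50+44+32=126
- A+B: cost 7+3=10, value 65+50=115
Best: 159 util.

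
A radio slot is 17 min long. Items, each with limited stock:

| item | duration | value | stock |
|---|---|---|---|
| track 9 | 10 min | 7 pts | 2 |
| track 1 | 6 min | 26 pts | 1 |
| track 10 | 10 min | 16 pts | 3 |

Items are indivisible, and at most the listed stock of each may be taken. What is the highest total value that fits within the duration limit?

Top feasible selections:
- 1×track 1 + 1×track 10: duration 16, value 42
- 1×track 9 + 1×track 1: duration 16, value 33
- 1×track 1: duration 6, value 26
Best: 42 pts.

42 pts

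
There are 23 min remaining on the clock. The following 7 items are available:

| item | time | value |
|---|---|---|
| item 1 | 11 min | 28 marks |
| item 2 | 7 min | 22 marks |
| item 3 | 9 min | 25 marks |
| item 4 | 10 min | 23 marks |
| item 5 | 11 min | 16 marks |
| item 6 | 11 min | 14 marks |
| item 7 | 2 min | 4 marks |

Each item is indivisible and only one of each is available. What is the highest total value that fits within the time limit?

57 marks

Check high-value combinations within 23 min:
- item 1+item 3+item 7: time 11+9+2=22, value 28+25+4=57
- item 1+item 4+item 7: time 11+10+2=23, value 28+23+4=55
- item 1+item 2+item 7: time 11+7+2=20, value 28+22+4=54
- item 1+item 3: time 11+9=20, value 28+25=53
Best: 57 marks.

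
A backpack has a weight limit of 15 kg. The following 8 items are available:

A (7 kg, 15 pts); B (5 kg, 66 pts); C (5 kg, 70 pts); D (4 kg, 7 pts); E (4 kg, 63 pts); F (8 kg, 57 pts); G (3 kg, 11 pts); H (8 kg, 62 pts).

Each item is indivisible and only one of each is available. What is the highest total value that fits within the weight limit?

Check high-value combinations within 15 kg:
- B+C+E: weight 5+5+4=14, value 66+70+63=199
- B+C+G: weight 5+5+3=13, value 66+70+11=147
- C+E+G: weight 5+4+3=12, value 70+63+11=144
- B+C+D: weight 5+5+4=14, value 66+70+7=143
Best: 199 pts.

199 pts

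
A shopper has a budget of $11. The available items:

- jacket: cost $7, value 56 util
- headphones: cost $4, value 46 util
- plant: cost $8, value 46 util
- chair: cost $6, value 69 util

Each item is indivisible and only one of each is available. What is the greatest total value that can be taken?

Check high-value combinations within $11:
- headphones+chair: cost 4+6=10, value 46+69=115
- jacket+headphones: cost 7+4=11, value 56+46=102
- chair: cost 6, value 69
Best: 115 util.

115 util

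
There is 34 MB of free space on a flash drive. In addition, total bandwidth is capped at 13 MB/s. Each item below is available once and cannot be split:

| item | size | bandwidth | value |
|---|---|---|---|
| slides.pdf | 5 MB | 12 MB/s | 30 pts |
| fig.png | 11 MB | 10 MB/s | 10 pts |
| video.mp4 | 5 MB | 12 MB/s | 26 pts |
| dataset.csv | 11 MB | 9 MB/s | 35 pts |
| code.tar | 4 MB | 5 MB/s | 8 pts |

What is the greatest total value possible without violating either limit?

Feasible sets respecting both limits:
- dataset.csv: size 11, bandwidth 9, value 35
- slides.pdf: size 5, bandwidth 12, value 30
- video.mp4: size 5, bandwidth 12, value 26
- fig.png: size 11, bandwidth 10, value 10
Best: 35 pts.

35 pts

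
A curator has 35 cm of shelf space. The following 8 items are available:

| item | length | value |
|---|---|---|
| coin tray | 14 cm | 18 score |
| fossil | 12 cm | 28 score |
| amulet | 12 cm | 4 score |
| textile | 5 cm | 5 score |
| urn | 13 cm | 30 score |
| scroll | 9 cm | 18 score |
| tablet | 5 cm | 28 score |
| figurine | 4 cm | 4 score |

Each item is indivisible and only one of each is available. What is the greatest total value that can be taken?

91 score

This is a 0/1 knapsack; check combinations near the capacity.
- fossil+textile+urn+tablet: length 12+5+13+5=35, value 28+5+30+28=91
- fossil+urn+tablet+figurine: length 12+13+5+4=34, value 28+30+28+4=90
- fossil+urn+tablet: length 12+13+5=30, value 28+30+28=86
Best: 91 score.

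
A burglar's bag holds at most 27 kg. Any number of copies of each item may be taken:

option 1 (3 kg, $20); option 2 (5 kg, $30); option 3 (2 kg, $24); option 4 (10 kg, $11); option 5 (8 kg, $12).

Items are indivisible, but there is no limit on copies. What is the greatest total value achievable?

Best value-per-unit is option 3 at 24/2, and filling with it alone uses weight 13×2=26. No mix of the others beats 13×24 = 312.

$312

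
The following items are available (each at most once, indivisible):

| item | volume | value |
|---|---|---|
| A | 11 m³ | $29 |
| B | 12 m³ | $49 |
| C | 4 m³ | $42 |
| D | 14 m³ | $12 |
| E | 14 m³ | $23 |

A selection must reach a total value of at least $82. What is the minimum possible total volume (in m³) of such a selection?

16

Subsets with value ≥ 82, sorted by total volume:
- B+C: volume 16, value 91
- A+B+C: volume 27, value 120
Minimum volume: 16 m³.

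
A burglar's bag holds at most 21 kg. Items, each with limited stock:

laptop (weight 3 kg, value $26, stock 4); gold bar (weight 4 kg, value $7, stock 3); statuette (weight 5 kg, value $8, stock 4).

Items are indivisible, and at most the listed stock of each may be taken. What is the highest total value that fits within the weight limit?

$119

Best selections within weight 21 and stock limits:
- 4×laptop + 1×gold bar + 1×statuette: weight 21, value 119
- 4×laptop + 2×gold bar: weight 20, value 118
- 4×laptop + 1×statuette: weight 17, value 112
Best: $119.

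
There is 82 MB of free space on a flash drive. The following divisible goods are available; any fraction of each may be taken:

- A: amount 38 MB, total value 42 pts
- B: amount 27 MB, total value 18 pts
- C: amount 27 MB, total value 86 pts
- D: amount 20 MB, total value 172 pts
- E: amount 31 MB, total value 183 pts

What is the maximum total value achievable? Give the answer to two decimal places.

445.42

Take in order of value per unit:
- D (172/20 per unit): all 20 → value 172, running total 172.00
- E (183/31 per unit): all 31 → value 183, running total 355.00
- C (86/27 per unit): all 27 → value 86, running total 441.00
- A (42/38 per unit): 4 of 38 → value 4×42/38 = 4.4211, running total 445.42
Total 445.42.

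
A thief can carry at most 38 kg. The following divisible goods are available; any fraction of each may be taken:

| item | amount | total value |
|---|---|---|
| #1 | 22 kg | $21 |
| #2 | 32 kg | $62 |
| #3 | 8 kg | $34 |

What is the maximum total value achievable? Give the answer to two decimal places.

Take in order of value per unit:
- #3 (34/8 per unit): all 8 → value 34, running total 34.00
- #2 (62/32 per unit): 30 of 32 → value 30×62/32 = 58.1250, running total 92.13
Total 92.13.

92.13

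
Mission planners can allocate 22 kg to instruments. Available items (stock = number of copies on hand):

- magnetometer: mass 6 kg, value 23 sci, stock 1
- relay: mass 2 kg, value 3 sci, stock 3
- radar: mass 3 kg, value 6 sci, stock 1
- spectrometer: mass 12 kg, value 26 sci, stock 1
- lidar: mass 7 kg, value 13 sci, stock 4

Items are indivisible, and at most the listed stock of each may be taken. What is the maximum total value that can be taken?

55 sci

Best selections within mass 22 and stock limits:
- 1×magnetometer + 1×radar + 1×spectrometer: mass 21, value 55
- 1×magnetometer + 2×relay + 1×spectrometer: mass 22, value 55
- 1×magnetometer + 1×relay + 1×spectrometer: mass 20, value 52
- 1×magnetometer + 1×relay + 2×lidar: mass 22, value 52
Best: 55 sci.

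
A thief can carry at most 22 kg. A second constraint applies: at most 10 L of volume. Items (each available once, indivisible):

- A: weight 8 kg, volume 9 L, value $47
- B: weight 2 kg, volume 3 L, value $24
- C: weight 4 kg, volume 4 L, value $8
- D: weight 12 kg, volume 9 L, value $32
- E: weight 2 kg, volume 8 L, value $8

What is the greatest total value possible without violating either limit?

$47

Feasible sets respecting both limits:
- A: weight 8, volume 9, value 47
- B+C: weight 6, volume 7, value 32
- D: weight 12, volume 9, value 32
Best: $47.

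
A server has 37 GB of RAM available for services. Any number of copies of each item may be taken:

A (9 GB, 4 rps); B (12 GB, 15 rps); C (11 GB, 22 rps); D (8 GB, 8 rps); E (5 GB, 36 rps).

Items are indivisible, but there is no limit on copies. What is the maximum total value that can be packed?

252 rps

Best value-per-unit is E at 36/5, and filling with it alone uses memory 7×5=35. No mix of the others beats 7×36 = 252.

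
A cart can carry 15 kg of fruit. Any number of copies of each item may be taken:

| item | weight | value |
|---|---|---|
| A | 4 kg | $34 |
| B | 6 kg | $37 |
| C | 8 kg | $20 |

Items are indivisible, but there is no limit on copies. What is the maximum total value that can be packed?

$105

Best value-per-unit is A at 34/4; filling with it alone gives 3×34 = 102.
Optimal mix: 2×A + 1×B → weight 14, value 105.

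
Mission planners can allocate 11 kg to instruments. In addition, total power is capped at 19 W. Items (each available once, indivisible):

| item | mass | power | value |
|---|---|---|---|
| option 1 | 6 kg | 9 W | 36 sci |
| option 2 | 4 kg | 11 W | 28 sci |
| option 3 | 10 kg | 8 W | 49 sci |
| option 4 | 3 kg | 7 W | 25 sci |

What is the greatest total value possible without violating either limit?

61 sci

Feasible sets respecting both limits:
- option 1+option 4: mass 9, power 16, value 61
- option 2+option 4: mass 7, power 18, value 53
- option 3: mass 10, power 8, value 49
Best: 61 sci.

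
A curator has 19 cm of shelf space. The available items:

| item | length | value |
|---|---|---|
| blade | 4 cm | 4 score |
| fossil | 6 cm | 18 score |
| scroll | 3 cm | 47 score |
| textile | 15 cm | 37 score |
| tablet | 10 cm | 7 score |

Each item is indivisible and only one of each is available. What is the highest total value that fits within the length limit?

84 score

Check high-value combinations within 19 cm:
- scroll+textile: length 3+15=18, value 47+37=84
- fossil+scroll+tablet: length 6+3+10=19, value 18+47+7=72
- blade+fossil+scroll: length 4+6+3=13, value 4+18+47=69
- fossil+scroll: length 6+3=9, value 18+47=65
Best: 84 score.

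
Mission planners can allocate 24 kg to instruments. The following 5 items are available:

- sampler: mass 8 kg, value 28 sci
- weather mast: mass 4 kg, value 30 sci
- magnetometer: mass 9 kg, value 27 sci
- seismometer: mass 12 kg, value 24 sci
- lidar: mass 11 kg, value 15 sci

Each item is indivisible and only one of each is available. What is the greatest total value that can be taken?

Check high-value combinations within 24 kg:
- sampler+weather mast+magnetometer: mass 8+4+9=21, value 28+30+27=85
- sampler+weather mast+seismometer: mass 8+4+12=24, value 28+30+24=82
- sampler+weather mast+lidar: mass 8+4+11=23, value 28+30+15=73
Best: 85 sci.

85 sci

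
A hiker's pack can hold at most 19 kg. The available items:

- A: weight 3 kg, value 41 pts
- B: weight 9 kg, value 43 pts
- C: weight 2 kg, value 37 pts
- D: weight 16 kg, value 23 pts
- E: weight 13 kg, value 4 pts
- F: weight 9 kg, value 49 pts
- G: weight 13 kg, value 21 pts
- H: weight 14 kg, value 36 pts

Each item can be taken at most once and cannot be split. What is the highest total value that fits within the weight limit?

Check high-value combinations within 19 kg:
- A+C+F: weight 3+2+9=14, value 41+37+49=127
- A+B+C: weight 3+9+2=14, value 41+43+37=121
- A+C+H: weight 3+2+14=19, value 41+37+36=114
- A+C+G: weight 3+2+13=18, value 41+37+21=99
- B+F: weight 9+9=18, value 43+49=92
Best: 127 pts.

127 pts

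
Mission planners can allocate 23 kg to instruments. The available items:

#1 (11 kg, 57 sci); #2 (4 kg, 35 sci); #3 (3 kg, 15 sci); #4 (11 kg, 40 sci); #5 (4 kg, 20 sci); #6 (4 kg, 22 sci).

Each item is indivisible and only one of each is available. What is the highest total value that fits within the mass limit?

134 sci

This is a 0/1 knapsack; check combinations near the capacity.
- #1+#2+#5+#6: mass 11+4+4+4=23, value 57+35+20+22=134
- #1+#2+#3+#6: mass 11+4+3+4=22, value 57+35+15+22=129
- #1+#2+#3+#5: mass 11+4+3+4=22, value 57+35+15+20=127
Best: 134 sci.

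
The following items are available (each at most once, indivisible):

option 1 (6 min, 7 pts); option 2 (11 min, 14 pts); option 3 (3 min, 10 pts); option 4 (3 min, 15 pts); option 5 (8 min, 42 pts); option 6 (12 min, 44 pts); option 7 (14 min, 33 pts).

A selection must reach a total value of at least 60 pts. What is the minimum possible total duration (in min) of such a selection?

Subsets with value ≥ 60, sorted by total duration:
- option 3+option 4+option 5: duration 14, value 67
- option 1+option 4+option 5: duration 17, value 64
- option 3+option 4+option 6: duration 18, value 69
- option 5+option 6: duration 20, value 86
Minimum duration: 14 min.

14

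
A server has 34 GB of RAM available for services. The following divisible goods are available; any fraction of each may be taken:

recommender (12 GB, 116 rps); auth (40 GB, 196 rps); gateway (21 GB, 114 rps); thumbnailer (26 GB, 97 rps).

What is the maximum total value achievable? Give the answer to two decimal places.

234.90

Take in order of value per unit:
- recommender (116/12 per unit): all 12 → value 116, running total 116.00
- gateway (114/21 per unit): all 21 → value 114, running total 230.00
- auth (196/40 per unit): 1 of 40 → value 1×196/40 = 4.9000, running total 234.90
Total 234.90.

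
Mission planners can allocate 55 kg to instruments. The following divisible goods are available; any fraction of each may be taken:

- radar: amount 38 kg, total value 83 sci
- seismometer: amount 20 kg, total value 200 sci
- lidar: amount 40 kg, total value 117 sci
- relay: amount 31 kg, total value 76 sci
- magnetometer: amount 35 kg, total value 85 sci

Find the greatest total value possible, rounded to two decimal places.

302.38

Take in order of value per unit:
- seismometer (200/20 per unit): all 20 → value 200, running total 200.00
- lidar (117/40 per unit): 35 of 40 → value 35×117/40 = 102.3750, running total 302.38
Total 302.38.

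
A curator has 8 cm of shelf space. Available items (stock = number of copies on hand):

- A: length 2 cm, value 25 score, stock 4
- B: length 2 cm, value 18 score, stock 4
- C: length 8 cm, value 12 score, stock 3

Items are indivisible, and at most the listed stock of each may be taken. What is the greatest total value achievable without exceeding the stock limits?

Top feasible selections:
- 4×A: length 8, value 100
- 3×A + 1×B: length 8, value 93
- 2×A + 2×B: length 8, value 86
Best: 100 score.

100 score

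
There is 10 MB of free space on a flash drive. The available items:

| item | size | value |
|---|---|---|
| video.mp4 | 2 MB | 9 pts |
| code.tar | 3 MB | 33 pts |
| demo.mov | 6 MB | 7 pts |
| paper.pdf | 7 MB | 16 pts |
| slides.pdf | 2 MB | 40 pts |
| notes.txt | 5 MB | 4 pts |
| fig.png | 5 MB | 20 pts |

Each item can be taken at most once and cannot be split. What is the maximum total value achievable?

93 pts

Check high-value combinations within 10 MB:
- code.tar+slides.pdf+fig.png: size 3+2+5=10, value 33+40+20=93
- video.mp4+code.tar+slides.pdf: size 2+3+2=7, value 9+33+40=82
- code.tar+slides.pdf+notes.txt: size 3+2+5=10, value 33+40+4=77
- code.tar+slides.pdf: size 3+2=5, value 33+40=73
- video.mp4+slides.pdf+fig.png: size 2+2+5=9, value 9+40+20=69
Best: 93 pts.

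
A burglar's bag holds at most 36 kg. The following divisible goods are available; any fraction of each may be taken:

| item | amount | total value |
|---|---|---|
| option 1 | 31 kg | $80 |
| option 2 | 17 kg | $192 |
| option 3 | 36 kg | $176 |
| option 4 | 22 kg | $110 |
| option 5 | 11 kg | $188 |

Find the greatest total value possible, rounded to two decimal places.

420.00

Take in order of value per unit:
- option 5 (188/11 per unit): all 11 → value 188, running total 188.00
- option 2 (192/17 per unit): all 17 → value 192, running total 380.00
- option 4 (110/22 per unit): 8 of 22 → value 8×110/22 = 40.0000, running total 420.00
Total 420.00.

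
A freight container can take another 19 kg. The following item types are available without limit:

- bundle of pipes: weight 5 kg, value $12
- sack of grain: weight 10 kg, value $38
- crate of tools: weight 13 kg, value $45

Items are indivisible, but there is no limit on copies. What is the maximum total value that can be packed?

Best value-per-unit is sack of grain at 38/10; filling with it alone gives 1×38 = 38.
Optimal mix: 1×bundle of pipes + 1×crate of tools → weight 18, value 57.

$57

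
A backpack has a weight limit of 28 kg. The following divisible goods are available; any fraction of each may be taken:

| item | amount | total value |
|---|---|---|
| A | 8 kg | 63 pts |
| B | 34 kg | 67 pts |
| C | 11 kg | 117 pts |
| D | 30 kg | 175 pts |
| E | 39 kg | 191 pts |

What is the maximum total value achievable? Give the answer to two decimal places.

232.50

Take in order of value per unit:
- C (117/11 per unit): all 11 → value 117, running total 117.00
- A (63/8 per unit): all 8 → value 63, running total 180.00
- D (175/30 per unit): 9 of 30 → value 9×175/30 = 52.5000, running total 232.50
Total 232.50.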